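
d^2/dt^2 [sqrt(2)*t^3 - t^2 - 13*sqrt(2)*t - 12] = 6*sqrt(2)*t - 2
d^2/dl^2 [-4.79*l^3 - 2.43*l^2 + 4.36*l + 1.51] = -28.74*l - 4.86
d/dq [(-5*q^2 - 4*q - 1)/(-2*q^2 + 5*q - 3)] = (-33*q^2 + 26*q + 17)/(4*q^4 - 20*q^3 + 37*q^2 - 30*q + 9)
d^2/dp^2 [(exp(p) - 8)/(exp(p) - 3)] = 5*(-exp(p) - 3)*exp(p)/(exp(3*p) - 9*exp(2*p) + 27*exp(p) - 27)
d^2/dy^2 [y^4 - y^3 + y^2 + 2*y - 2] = 12*y^2 - 6*y + 2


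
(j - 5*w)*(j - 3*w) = j^2 - 8*j*w + 15*w^2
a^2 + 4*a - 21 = (a - 3)*(a + 7)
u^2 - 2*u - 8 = (u - 4)*(u + 2)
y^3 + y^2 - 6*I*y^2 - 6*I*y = y*(y + 1)*(y - 6*I)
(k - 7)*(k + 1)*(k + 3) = k^3 - 3*k^2 - 25*k - 21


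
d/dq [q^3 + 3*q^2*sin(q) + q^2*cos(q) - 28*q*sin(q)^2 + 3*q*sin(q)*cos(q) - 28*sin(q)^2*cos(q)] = -q^2*sin(q) + 3*q^2*cos(q) + 3*q^2 + 6*q*sin(q) - 28*q*sin(2*q) + 2*q*cos(q) + 3*q*cos(2*q) + 7*sin(q) + 3*sin(2*q)/2 - 21*sin(3*q) + 14*cos(2*q) - 14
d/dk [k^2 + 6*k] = 2*k + 6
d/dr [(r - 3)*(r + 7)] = 2*r + 4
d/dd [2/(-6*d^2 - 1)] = 24*d/(6*d^2 + 1)^2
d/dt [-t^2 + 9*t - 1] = 9 - 2*t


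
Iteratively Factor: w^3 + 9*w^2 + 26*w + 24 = (w + 3)*(w^2 + 6*w + 8) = (w + 3)*(w + 4)*(w + 2)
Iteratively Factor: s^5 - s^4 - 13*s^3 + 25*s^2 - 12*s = (s - 1)*(s^4 - 13*s^2 + 12*s) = (s - 3)*(s - 1)*(s^3 + 3*s^2 - 4*s) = s*(s - 3)*(s - 1)*(s^2 + 3*s - 4) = s*(s - 3)*(s - 1)*(s + 4)*(s - 1)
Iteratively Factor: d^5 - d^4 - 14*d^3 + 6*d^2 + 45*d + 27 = (d + 1)*(d^4 - 2*d^3 - 12*d^2 + 18*d + 27) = (d - 3)*(d + 1)*(d^3 + d^2 - 9*d - 9) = (d - 3)*(d + 1)^2*(d^2 - 9) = (d - 3)^2*(d + 1)^2*(d + 3)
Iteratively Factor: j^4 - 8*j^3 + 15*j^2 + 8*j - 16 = (j - 4)*(j^3 - 4*j^2 - j + 4) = (j - 4)*(j - 1)*(j^2 - 3*j - 4) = (j - 4)*(j - 1)*(j + 1)*(j - 4)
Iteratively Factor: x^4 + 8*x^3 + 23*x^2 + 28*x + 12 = (x + 2)*(x^3 + 6*x^2 + 11*x + 6) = (x + 1)*(x + 2)*(x^2 + 5*x + 6) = (x + 1)*(x + 2)*(x + 3)*(x + 2)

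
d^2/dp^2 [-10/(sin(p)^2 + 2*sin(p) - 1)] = 20*(2*sin(p)^4 + 3*sin(p)^3 + sin(p)^2 - 5*sin(p) - 5)/(2*sin(p) - cos(p)^2)^3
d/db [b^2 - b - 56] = 2*b - 1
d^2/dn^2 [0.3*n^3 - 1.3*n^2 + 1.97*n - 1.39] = 1.8*n - 2.6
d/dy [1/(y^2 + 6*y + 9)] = 2*(-y - 3)/(y^2 + 6*y + 9)^2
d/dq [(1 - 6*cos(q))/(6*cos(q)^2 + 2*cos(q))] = (-18*sin(q) + sin(q)/cos(q)^2 + 6*tan(q))/(2*(3*cos(q) + 1)^2)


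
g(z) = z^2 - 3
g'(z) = 2*z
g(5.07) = 22.70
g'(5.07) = 10.14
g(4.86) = 20.62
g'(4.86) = 9.72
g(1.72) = -0.04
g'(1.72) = 3.44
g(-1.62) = -0.38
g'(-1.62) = -3.24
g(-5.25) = 24.56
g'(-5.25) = -10.50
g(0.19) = -2.96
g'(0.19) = 0.38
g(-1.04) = -1.92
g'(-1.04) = -2.08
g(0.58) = -2.66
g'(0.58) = 1.16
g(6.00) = 33.00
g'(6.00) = 12.00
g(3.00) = 6.00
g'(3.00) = 6.00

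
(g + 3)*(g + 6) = g^2 + 9*g + 18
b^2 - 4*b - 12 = (b - 6)*(b + 2)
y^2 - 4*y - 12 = (y - 6)*(y + 2)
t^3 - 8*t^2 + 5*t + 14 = (t - 7)*(t - 2)*(t + 1)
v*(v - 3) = v^2 - 3*v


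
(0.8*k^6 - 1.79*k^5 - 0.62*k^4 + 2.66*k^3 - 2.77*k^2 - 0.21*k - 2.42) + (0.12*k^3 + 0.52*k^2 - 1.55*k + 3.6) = 0.8*k^6 - 1.79*k^5 - 0.62*k^4 + 2.78*k^3 - 2.25*k^2 - 1.76*k + 1.18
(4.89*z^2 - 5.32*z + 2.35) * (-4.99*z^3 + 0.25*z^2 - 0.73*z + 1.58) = -24.4011*z^5 + 27.7693*z^4 - 16.6262*z^3 + 12.1973*z^2 - 10.1211*z + 3.713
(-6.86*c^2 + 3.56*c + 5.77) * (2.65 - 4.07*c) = 27.9202*c^3 - 32.6682*c^2 - 14.0499*c + 15.2905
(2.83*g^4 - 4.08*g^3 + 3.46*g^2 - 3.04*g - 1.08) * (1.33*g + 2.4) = 3.7639*g^5 + 1.3656*g^4 - 5.1902*g^3 + 4.2608*g^2 - 8.7324*g - 2.592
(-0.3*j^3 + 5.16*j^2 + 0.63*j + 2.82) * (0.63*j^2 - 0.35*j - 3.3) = -0.189*j^5 + 3.3558*j^4 - 0.4191*j^3 - 15.4719*j^2 - 3.066*j - 9.306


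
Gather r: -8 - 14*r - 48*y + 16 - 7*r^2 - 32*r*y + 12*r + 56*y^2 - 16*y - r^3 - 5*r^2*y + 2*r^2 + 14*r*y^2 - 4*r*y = -r^3 + r^2*(-5*y - 5) + r*(14*y^2 - 36*y - 2) + 56*y^2 - 64*y + 8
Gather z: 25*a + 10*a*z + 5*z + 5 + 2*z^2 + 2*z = 25*a + 2*z^2 + z*(10*a + 7) + 5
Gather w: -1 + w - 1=w - 2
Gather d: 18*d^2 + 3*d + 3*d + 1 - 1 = 18*d^2 + 6*d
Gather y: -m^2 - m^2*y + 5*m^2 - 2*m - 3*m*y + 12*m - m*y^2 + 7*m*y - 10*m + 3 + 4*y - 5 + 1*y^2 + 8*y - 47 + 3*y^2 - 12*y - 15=4*m^2 + y^2*(4 - m) + y*(-m^2 + 4*m) - 64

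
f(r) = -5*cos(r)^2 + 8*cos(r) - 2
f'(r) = 10*sin(r)*cos(r) - 8*sin(r)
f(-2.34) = -9.98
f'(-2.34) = 10.75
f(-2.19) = -8.33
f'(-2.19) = 11.24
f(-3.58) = -13.34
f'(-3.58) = -7.24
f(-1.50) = -1.46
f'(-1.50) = 7.27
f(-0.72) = 1.19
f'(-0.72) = 0.32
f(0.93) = 1.00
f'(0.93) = -1.62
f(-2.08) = -7.09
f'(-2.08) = 11.24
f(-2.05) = -6.75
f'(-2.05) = 11.19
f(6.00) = 1.07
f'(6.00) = -0.45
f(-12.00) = 1.19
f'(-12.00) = 0.24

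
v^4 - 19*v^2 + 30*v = v*(v - 3)*(v - 2)*(v + 5)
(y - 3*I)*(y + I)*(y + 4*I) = y^3 + 2*I*y^2 + 11*y + 12*I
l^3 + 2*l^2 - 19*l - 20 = (l - 4)*(l + 1)*(l + 5)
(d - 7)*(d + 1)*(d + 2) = d^3 - 4*d^2 - 19*d - 14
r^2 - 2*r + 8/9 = (r - 4/3)*(r - 2/3)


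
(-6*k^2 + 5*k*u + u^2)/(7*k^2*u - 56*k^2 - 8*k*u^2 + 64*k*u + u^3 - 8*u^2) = (6*k + u)/(-7*k*u + 56*k + u^2 - 8*u)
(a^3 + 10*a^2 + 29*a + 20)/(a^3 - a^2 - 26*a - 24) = (a + 5)/(a - 6)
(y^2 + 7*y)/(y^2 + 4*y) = (y + 7)/(y + 4)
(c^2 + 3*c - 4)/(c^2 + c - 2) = (c + 4)/(c + 2)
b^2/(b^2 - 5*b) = b/(b - 5)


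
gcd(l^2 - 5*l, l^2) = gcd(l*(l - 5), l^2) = l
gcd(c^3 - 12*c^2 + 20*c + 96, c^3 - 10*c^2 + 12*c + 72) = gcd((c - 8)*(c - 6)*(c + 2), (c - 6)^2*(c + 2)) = c^2 - 4*c - 12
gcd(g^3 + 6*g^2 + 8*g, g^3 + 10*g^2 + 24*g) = g^2 + 4*g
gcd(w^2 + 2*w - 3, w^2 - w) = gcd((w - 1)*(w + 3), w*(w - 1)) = w - 1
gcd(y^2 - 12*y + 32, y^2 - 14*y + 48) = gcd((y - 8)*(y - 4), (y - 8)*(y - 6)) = y - 8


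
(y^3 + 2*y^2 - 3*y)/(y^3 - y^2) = (y + 3)/y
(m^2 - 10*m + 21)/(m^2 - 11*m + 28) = (m - 3)/(m - 4)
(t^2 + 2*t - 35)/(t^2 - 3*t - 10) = (t + 7)/(t + 2)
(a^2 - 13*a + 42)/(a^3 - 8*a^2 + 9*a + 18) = (a - 7)/(a^2 - 2*a - 3)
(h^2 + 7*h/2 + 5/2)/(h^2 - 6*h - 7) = (h + 5/2)/(h - 7)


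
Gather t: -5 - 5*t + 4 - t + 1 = -6*t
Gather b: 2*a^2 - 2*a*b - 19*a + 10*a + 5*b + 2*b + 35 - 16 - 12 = 2*a^2 - 9*a + b*(7 - 2*a) + 7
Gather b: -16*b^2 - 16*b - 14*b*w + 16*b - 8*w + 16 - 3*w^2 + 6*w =-16*b^2 - 14*b*w - 3*w^2 - 2*w + 16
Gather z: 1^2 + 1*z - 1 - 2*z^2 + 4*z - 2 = -2*z^2 + 5*z - 2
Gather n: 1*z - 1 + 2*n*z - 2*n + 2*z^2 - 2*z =n*(2*z - 2) + 2*z^2 - z - 1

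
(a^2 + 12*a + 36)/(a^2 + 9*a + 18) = (a + 6)/(a + 3)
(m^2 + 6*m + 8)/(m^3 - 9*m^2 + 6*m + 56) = (m + 4)/(m^2 - 11*m + 28)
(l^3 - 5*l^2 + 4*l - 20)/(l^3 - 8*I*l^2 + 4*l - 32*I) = (l - 5)/(l - 8*I)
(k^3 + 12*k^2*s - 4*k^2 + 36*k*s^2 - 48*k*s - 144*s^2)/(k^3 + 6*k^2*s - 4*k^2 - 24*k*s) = (k + 6*s)/k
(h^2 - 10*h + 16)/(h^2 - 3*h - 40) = (h - 2)/(h + 5)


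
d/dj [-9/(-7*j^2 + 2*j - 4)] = 18*(1 - 7*j)/(7*j^2 - 2*j + 4)^2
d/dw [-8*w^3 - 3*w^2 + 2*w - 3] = -24*w^2 - 6*w + 2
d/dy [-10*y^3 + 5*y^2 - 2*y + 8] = -30*y^2 + 10*y - 2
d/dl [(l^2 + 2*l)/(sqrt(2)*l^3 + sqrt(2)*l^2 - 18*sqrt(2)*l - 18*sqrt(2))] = sqrt(2)*(-l^4 - 4*l^3 - 20*l^2 - 36*l - 36)/(2*(l^6 + 2*l^5 - 35*l^4 - 72*l^3 + 288*l^2 + 648*l + 324))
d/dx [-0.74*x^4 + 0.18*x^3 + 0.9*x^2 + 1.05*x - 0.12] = -2.96*x^3 + 0.54*x^2 + 1.8*x + 1.05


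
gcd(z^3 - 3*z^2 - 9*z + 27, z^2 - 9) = z^2 - 9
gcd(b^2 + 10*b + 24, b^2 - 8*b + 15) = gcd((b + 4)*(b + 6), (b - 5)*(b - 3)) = 1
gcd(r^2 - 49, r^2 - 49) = r^2 - 49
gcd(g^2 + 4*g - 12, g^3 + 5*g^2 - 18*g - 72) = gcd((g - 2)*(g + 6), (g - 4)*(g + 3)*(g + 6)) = g + 6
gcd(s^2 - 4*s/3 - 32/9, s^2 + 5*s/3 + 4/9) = s + 4/3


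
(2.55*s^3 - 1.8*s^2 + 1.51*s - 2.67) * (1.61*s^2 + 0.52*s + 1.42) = 4.1055*s^5 - 1.572*s^4 + 5.1161*s^3 - 6.0695*s^2 + 0.7558*s - 3.7914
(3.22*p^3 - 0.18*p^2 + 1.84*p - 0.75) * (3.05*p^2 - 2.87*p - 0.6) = 9.821*p^5 - 9.7904*p^4 + 4.1966*p^3 - 7.4603*p^2 + 1.0485*p + 0.45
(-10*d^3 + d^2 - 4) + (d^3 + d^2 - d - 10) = -9*d^3 + 2*d^2 - d - 14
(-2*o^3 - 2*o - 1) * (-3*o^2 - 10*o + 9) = 6*o^5 + 20*o^4 - 12*o^3 + 23*o^2 - 8*o - 9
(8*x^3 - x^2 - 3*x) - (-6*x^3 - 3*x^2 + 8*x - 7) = 14*x^3 + 2*x^2 - 11*x + 7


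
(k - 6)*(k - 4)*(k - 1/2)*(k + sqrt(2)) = k^4 - 21*k^3/2 + sqrt(2)*k^3 - 21*sqrt(2)*k^2/2 + 29*k^2 - 12*k + 29*sqrt(2)*k - 12*sqrt(2)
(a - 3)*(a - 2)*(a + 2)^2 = a^4 - a^3 - 10*a^2 + 4*a + 24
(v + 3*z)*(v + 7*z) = v^2 + 10*v*z + 21*z^2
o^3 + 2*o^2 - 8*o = o*(o - 2)*(o + 4)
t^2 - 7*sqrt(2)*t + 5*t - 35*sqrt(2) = (t + 5)*(t - 7*sqrt(2))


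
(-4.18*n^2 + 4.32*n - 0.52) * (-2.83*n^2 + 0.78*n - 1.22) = 11.8294*n^4 - 15.486*n^3 + 9.9408*n^2 - 5.676*n + 0.6344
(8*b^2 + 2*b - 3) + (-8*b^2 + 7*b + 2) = 9*b - 1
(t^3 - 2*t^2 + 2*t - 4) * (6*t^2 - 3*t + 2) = 6*t^5 - 15*t^4 + 20*t^3 - 34*t^2 + 16*t - 8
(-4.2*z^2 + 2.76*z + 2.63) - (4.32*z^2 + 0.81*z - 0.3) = -8.52*z^2 + 1.95*z + 2.93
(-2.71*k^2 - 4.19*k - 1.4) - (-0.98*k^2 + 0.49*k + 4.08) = -1.73*k^2 - 4.68*k - 5.48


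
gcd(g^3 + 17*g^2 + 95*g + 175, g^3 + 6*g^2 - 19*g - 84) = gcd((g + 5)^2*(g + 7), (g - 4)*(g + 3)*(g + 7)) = g + 7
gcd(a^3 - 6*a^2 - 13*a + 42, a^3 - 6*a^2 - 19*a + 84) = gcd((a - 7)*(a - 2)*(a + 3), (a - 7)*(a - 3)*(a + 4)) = a - 7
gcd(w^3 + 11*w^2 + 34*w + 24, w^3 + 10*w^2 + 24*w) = w^2 + 10*w + 24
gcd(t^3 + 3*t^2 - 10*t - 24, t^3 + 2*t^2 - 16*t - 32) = t^2 + 6*t + 8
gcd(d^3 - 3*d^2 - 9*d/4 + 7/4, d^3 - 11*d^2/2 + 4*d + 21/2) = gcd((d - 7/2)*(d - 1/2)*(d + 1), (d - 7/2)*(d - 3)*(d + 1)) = d^2 - 5*d/2 - 7/2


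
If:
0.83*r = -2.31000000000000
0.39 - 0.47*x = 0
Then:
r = -2.78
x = 0.83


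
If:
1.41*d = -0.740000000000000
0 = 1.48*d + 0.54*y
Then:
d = -0.52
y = 1.44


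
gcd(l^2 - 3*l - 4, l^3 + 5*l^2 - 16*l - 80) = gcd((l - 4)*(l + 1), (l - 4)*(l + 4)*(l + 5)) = l - 4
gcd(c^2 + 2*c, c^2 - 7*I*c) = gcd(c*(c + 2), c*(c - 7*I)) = c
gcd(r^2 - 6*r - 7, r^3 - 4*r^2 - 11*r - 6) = r + 1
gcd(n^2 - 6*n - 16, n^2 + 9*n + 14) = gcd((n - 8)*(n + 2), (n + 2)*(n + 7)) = n + 2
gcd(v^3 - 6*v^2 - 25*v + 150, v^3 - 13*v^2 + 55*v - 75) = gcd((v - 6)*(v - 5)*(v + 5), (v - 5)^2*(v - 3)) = v - 5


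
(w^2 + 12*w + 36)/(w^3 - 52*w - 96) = (w + 6)/(w^2 - 6*w - 16)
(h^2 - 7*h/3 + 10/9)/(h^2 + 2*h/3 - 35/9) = (3*h - 2)/(3*h + 7)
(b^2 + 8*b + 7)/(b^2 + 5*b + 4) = (b + 7)/(b + 4)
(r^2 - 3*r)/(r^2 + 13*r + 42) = r*(r - 3)/(r^2 + 13*r + 42)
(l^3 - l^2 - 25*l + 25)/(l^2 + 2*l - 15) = (l^2 - 6*l + 5)/(l - 3)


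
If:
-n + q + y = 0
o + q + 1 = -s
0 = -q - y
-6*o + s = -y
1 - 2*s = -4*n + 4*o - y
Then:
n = 0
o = 5/11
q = -23/11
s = 7/11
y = 23/11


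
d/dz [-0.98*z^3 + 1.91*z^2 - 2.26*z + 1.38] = -2.94*z^2 + 3.82*z - 2.26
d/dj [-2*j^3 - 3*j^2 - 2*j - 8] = -6*j^2 - 6*j - 2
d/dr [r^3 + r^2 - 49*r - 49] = 3*r^2 + 2*r - 49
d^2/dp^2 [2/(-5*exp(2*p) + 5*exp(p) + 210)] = 2*(2*(2*exp(p) - 1)^2*exp(p) + (4*exp(p) - 1)*(-exp(2*p) + exp(p) + 42))*exp(p)/(5*(-exp(2*p) + exp(p) + 42)^3)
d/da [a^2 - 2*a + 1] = 2*a - 2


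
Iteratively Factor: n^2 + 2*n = (n)*(n + 2)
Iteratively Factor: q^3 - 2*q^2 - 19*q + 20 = (q - 1)*(q^2 - q - 20) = (q - 1)*(q + 4)*(q - 5)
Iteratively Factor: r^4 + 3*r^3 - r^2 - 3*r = (r + 1)*(r^3 + 2*r^2 - 3*r) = (r + 1)*(r + 3)*(r^2 - r) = (r - 1)*(r + 1)*(r + 3)*(r)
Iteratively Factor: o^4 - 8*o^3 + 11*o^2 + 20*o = (o)*(o^3 - 8*o^2 + 11*o + 20) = o*(o - 5)*(o^2 - 3*o - 4) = o*(o - 5)*(o - 4)*(o + 1)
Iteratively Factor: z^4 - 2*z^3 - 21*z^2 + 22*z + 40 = (z + 1)*(z^3 - 3*z^2 - 18*z + 40) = (z - 5)*(z + 1)*(z^2 + 2*z - 8) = (z - 5)*(z - 2)*(z + 1)*(z + 4)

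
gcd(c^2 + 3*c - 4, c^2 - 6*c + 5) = c - 1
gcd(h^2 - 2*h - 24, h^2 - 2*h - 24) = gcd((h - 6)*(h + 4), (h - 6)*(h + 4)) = h^2 - 2*h - 24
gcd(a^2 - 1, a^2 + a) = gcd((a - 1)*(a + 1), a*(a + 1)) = a + 1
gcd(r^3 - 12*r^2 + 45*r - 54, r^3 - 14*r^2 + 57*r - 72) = r^2 - 6*r + 9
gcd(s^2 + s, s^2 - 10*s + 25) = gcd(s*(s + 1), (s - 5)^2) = 1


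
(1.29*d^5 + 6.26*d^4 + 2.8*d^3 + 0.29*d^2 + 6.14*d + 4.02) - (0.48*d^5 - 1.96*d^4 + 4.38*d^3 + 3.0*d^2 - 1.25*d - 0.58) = 0.81*d^5 + 8.22*d^4 - 1.58*d^3 - 2.71*d^2 + 7.39*d + 4.6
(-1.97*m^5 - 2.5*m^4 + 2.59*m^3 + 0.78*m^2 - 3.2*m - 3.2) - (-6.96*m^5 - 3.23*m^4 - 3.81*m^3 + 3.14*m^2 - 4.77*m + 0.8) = 4.99*m^5 + 0.73*m^4 + 6.4*m^3 - 2.36*m^2 + 1.57*m - 4.0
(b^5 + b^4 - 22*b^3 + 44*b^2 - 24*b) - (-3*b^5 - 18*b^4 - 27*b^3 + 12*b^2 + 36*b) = 4*b^5 + 19*b^4 + 5*b^3 + 32*b^2 - 60*b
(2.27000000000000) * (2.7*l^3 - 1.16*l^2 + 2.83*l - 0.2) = 6.129*l^3 - 2.6332*l^2 + 6.4241*l - 0.454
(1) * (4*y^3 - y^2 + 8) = 4*y^3 - y^2 + 8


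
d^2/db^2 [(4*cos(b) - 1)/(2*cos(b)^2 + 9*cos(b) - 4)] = (-144*sin(b)^4*cos(b) + 88*sin(b)^4 - 121*sin(b)^2 - 31*cos(b)/2 - 117*cos(3*b)/2 + 8*cos(5*b) + 143)/(-2*sin(b)^2 + 9*cos(b) - 2)^3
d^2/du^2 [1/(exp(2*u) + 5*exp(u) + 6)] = (2*(2*exp(u) + 5)^2*exp(u) - (4*exp(u) + 5)*(exp(2*u) + 5*exp(u) + 6))*exp(u)/(exp(2*u) + 5*exp(u) + 6)^3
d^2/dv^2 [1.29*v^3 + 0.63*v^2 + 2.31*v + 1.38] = 7.74*v + 1.26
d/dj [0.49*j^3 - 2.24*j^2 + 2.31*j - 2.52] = 1.47*j^2 - 4.48*j + 2.31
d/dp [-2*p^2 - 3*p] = -4*p - 3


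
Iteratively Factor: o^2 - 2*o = (o)*(o - 2)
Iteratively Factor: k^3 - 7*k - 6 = (k + 1)*(k^2 - k - 6) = (k - 3)*(k + 1)*(k + 2)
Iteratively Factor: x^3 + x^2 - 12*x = (x + 4)*(x^2 - 3*x) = (x - 3)*(x + 4)*(x)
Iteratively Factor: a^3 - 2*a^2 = (a)*(a^2 - 2*a) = a^2*(a - 2)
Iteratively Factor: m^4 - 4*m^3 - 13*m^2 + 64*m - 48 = (m - 4)*(m^3 - 13*m + 12) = (m - 4)*(m - 1)*(m^2 + m - 12) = (m - 4)*(m - 1)*(m + 4)*(m - 3)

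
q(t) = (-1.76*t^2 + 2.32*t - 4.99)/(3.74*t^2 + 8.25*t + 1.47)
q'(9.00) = -0.01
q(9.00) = -0.33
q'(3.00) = -0.02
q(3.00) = -0.23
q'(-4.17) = -0.48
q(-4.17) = -1.41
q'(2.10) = 0.01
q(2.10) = -0.22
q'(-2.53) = -9.00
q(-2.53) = -4.88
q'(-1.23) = -3.30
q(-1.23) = 3.48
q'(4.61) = -0.02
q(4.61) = -0.27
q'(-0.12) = 141.70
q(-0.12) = -9.92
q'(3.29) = -0.02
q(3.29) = -0.24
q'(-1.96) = -973.30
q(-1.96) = 49.03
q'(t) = (2.32 - 3.52*t)/(3.74*t^2 + 8.25*t + 1.47) + (-7.48*t - 8.25)*(-1.76*t^2 + 2.32*t - 4.99)/(3.74*t^2 + 8.25*t + 1.47)^2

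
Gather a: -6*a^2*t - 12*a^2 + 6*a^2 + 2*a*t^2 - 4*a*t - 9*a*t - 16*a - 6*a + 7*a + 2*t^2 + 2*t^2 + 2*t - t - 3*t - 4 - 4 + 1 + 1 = a^2*(-6*t - 6) + a*(2*t^2 - 13*t - 15) + 4*t^2 - 2*t - 6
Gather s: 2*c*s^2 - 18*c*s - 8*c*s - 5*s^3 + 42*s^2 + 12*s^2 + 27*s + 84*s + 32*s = -5*s^3 + s^2*(2*c + 54) + s*(143 - 26*c)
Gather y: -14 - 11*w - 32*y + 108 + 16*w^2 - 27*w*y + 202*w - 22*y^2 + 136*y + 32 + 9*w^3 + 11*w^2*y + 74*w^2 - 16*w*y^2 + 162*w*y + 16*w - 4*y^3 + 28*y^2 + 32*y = 9*w^3 + 90*w^2 + 207*w - 4*y^3 + y^2*(6 - 16*w) + y*(11*w^2 + 135*w + 136) + 126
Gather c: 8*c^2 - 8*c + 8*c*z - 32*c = 8*c^2 + c*(8*z - 40)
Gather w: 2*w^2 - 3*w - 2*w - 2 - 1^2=2*w^2 - 5*w - 3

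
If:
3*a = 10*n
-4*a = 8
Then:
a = -2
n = -3/5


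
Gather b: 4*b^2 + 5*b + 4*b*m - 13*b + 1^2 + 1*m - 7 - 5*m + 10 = 4*b^2 + b*(4*m - 8) - 4*m + 4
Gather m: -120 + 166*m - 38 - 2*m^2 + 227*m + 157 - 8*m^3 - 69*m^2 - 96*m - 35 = -8*m^3 - 71*m^2 + 297*m - 36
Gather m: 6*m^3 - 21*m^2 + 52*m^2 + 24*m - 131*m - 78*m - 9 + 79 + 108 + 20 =6*m^3 + 31*m^2 - 185*m + 198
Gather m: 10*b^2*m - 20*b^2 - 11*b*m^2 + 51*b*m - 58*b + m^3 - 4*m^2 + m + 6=-20*b^2 - 58*b + m^3 + m^2*(-11*b - 4) + m*(10*b^2 + 51*b + 1) + 6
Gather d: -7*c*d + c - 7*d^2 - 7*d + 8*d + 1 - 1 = c - 7*d^2 + d*(1 - 7*c)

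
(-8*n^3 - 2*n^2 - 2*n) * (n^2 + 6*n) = -8*n^5 - 50*n^4 - 14*n^3 - 12*n^2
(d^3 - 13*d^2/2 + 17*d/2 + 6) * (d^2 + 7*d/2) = d^5 - 3*d^4 - 57*d^3/4 + 143*d^2/4 + 21*d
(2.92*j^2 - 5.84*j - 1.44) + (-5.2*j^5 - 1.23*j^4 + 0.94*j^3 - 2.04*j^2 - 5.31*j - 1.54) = -5.2*j^5 - 1.23*j^4 + 0.94*j^3 + 0.88*j^2 - 11.15*j - 2.98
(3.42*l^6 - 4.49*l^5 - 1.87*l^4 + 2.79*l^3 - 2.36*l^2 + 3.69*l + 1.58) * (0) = 0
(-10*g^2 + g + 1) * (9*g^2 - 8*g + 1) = -90*g^4 + 89*g^3 - 9*g^2 - 7*g + 1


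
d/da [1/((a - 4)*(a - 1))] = (5 - 2*a)/(a^4 - 10*a^3 + 33*a^2 - 40*a + 16)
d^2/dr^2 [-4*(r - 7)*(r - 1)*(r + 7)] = 8 - 24*r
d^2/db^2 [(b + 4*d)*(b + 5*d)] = 2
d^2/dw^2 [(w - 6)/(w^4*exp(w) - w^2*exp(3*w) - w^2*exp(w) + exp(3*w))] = (2*(w - 6)*(-w^4 - 4*w^3 + 3*w^2*exp(2*w) + w^2 + 2*w*exp(2*w) + 2*w - 3*exp(2*w))^2 + (w^4 - w^2*exp(2*w) - w^2 + exp(2*w))*(-2*w^4 - 8*w^3 + 6*w^2*exp(2*w) + 2*w^2 + 4*w*exp(2*w) + 4*w - (w - 6)*(w^4 + 8*w^3 - 9*w^2*exp(2*w) + 11*w^2 - 12*w*exp(2*w) - 4*w + 7*exp(2*w) - 2) - 6*exp(2*w)))*exp(-w)/(w^4 - w^2*exp(2*w) - w^2 + exp(2*w))^3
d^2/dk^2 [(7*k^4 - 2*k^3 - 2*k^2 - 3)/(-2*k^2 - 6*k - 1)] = 4*(-14*k^6 - 126*k^5 - 399*k^4 - 146*k^3 + 9*k^2 + 57*k + 52)/(8*k^6 + 72*k^5 + 228*k^4 + 288*k^3 + 114*k^2 + 18*k + 1)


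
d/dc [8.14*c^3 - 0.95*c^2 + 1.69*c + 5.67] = 24.42*c^2 - 1.9*c + 1.69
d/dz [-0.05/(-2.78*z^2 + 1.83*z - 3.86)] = (0.0915 - 0.278*z)/(2.78*z^2 - 1.83*z + 3.86)^2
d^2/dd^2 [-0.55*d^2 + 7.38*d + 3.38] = -1.10000000000000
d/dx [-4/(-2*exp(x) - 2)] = -1/(2*cosh(x/2)^2)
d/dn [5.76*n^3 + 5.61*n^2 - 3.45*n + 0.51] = 17.28*n^2 + 11.22*n - 3.45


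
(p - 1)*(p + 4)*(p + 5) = p^3 + 8*p^2 + 11*p - 20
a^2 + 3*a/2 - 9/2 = (a - 3/2)*(a + 3)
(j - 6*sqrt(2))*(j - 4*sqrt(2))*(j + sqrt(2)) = j^3 - 9*sqrt(2)*j^2 + 28*j + 48*sqrt(2)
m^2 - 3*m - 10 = (m - 5)*(m + 2)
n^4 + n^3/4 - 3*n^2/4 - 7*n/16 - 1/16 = (n - 1)*(n + 1/4)*(n + 1/2)^2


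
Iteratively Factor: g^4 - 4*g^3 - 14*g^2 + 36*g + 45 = (g - 5)*(g^3 + g^2 - 9*g - 9) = (g - 5)*(g - 3)*(g^2 + 4*g + 3) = (g - 5)*(g - 3)*(g + 3)*(g + 1)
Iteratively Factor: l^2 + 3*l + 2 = (l + 1)*(l + 2)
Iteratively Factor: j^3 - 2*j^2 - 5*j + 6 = (j - 1)*(j^2 - j - 6) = (j - 3)*(j - 1)*(j + 2)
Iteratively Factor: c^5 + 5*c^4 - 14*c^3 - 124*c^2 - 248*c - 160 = (c - 5)*(c^4 + 10*c^3 + 36*c^2 + 56*c + 32) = (c - 5)*(c + 2)*(c^3 + 8*c^2 + 20*c + 16) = (c - 5)*(c + 2)*(c + 4)*(c^2 + 4*c + 4) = (c - 5)*(c + 2)^2*(c + 4)*(c + 2)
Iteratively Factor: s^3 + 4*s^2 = (s + 4)*(s^2) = s*(s + 4)*(s)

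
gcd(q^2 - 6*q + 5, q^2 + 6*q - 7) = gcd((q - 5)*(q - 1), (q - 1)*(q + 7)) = q - 1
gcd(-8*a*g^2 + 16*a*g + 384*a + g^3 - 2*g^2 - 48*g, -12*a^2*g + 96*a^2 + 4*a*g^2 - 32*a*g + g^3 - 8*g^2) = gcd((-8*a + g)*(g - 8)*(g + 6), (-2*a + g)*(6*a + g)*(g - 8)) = g - 8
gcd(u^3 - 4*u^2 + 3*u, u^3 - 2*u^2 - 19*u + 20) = u - 1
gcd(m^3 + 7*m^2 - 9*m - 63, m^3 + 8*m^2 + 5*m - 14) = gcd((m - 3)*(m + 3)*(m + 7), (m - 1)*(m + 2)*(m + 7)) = m + 7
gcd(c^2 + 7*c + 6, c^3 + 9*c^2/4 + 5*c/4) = c + 1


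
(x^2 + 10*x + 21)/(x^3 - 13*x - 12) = (x + 7)/(x^2 - 3*x - 4)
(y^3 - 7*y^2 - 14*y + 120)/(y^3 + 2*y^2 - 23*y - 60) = (y - 6)/(y + 3)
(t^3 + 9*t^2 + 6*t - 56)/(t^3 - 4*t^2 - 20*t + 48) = (t + 7)/(t - 6)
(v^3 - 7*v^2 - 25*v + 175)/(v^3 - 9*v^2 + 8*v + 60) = (v^2 - 2*v - 35)/(v^2 - 4*v - 12)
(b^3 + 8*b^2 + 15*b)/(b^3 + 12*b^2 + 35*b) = (b + 3)/(b + 7)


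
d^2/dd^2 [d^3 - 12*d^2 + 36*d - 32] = 6*d - 24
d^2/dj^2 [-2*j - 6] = 0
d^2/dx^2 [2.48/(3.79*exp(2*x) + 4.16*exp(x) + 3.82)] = (2.48*(7.58*exp(x) + 4.16)*(15.16*exp(x) + 8.32)*exp(x) - (37.5968*exp(x) + 10.3168)*(3.79*exp(2*x) + 4.16*exp(x) + 3.82))*exp(x)/(3.79*exp(2*x) + 4.16*exp(x) + 3.82)^3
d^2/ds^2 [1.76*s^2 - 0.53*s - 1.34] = 3.52000000000000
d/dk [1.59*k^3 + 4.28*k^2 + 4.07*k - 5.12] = 4.77*k^2 + 8.56*k + 4.07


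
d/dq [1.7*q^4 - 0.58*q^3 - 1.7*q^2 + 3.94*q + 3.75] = 6.8*q^3 - 1.74*q^2 - 3.4*q + 3.94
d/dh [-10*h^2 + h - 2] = 1 - 20*h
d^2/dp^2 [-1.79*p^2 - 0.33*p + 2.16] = -3.58000000000000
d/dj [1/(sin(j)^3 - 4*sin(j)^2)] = (8 - 3*sin(j))*cos(j)/((sin(j) - 4)^2*sin(j)^3)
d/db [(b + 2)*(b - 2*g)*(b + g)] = 3*b^2 - 2*b*g + 4*b - 2*g^2 - 2*g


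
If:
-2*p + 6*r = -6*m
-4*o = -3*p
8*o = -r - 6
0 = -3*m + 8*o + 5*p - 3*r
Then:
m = 6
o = 0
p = 0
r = -6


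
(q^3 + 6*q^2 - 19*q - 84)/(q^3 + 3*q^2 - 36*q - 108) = (q^2 + 3*q - 28)/(q^2 - 36)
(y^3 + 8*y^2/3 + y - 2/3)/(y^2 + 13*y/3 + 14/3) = (3*y^2 + 2*y - 1)/(3*y + 7)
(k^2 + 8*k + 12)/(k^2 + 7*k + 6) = (k + 2)/(k + 1)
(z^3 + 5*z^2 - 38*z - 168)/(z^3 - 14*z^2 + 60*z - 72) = (z^2 + 11*z + 28)/(z^2 - 8*z + 12)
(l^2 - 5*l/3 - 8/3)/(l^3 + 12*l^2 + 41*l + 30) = (l - 8/3)/(l^2 + 11*l + 30)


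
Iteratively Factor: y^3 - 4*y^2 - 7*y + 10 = (y - 5)*(y^2 + y - 2) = (y - 5)*(y + 2)*(y - 1)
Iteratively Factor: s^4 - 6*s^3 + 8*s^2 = (s)*(s^3 - 6*s^2 + 8*s) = s*(s - 2)*(s^2 - 4*s) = s^2*(s - 2)*(s - 4)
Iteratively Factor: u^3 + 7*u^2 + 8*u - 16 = (u + 4)*(u^2 + 3*u - 4) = (u + 4)^2*(u - 1)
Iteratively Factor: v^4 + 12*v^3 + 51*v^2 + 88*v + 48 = (v + 4)*(v^3 + 8*v^2 + 19*v + 12) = (v + 1)*(v + 4)*(v^2 + 7*v + 12) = (v + 1)*(v + 4)^2*(v + 3)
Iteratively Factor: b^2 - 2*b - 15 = (b + 3)*(b - 5)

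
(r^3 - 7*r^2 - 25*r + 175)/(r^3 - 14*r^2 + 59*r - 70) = (r + 5)/(r - 2)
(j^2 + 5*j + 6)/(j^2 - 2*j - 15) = (j + 2)/(j - 5)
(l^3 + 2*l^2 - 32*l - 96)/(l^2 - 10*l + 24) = (l^2 + 8*l + 16)/(l - 4)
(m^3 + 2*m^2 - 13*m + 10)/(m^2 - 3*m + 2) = m + 5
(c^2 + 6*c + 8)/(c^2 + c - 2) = (c + 4)/(c - 1)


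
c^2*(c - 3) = c^3 - 3*c^2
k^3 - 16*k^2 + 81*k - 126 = (k - 7)*(k - 6)*(k - 3)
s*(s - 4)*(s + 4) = s^3 - 16*s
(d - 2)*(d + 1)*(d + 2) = d^3 + d^2 - 4*d - 4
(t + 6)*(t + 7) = t^2 + 13*t + 42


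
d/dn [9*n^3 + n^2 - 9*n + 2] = 27*n^2 + 2*n - 9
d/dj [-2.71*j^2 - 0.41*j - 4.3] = -5.42*j - 0.41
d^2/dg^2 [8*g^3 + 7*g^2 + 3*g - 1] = 48*g + 14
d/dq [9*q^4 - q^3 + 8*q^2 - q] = 36*q^3 - 3*q^2 + 16*q - 1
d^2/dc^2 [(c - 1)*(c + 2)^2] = 6*c + 6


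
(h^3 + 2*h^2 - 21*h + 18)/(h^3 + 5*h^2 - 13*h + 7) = (h^2 + 3*h - 18)/(h^2 + 6*h - 7)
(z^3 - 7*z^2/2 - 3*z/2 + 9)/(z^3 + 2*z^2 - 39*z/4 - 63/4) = 2*(z - 2)/(2*z + 7)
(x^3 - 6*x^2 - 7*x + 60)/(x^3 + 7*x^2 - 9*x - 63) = (x^2 - 9*x + 20)/(x^2 + 4*x - 21)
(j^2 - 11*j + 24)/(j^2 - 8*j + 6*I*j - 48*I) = (j - 3)/(j + 6*I)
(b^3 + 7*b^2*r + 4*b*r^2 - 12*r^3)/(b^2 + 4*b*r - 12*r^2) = (-b^2 - b*r + 2*r^2)/(-b + 2*r)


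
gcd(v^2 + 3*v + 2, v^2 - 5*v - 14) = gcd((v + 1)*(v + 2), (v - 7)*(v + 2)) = v + 2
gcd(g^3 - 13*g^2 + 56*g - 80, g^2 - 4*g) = g - 4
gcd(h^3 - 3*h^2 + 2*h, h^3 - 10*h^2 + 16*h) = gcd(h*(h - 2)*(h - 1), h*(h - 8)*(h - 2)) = h^2 - 2*h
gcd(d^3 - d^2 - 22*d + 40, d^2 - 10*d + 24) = d - 4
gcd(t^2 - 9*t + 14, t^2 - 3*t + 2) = t - 2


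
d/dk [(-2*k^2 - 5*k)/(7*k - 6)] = 2*(-7*k^2 + 12*k + 15)/(49*k^2 - 84*k + 36)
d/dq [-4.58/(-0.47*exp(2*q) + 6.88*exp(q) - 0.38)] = (31.5104 - 4.3052*exp(q))*exp(q)/(0.47*exp(2*q) - 6.88*exp(q) + 0.38)^2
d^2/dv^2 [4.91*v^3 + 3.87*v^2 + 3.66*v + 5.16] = 29.46*v + 7.74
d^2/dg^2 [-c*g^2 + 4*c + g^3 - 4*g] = -2*c + 6*g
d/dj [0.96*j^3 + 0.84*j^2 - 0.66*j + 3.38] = 2.88*j^2 + 1.68*j - 0.66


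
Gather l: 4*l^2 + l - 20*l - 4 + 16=4*l^2 - 19*l + 12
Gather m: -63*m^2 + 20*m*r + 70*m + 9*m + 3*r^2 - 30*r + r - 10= -63*m^2 + m*(20*r + 79) + 3*r^2 - 29*r - 10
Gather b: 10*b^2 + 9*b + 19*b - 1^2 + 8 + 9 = 10*b^2 + 28*b + 16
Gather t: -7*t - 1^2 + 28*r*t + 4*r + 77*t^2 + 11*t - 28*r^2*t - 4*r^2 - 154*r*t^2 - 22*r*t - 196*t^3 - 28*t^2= -4*r^2 + 4*r - 196*t^3 + t^2*(49 - 154*r) + t*(-28*r^2 + 6*r + 4) - 1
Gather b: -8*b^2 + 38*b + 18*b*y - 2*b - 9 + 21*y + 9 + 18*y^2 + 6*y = -8*b^2 + b*(18*y + 36) + 18*y^2 + 27*y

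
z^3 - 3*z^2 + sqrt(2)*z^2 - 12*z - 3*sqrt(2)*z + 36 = (z - 3)*(z - 2*sqrt(2))*(z + 3*sqrt(2))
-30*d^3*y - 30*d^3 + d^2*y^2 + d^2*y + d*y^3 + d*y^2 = (-5*d + y)*(6*d + y)*(d*y + d)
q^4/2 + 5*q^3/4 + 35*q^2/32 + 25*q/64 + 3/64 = (q/2 + 1/2)*(q + 1/4)*(q + 1/2)*(q + 3/4)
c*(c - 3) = c^2 - 3*c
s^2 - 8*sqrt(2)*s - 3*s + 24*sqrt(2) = (s - 3)*(s - 8*sqrt(2))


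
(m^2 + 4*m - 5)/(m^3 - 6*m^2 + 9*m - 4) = (m + 5)/(m^2 - 5*m + 4)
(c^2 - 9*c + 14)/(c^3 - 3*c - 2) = (c - 7)/(c^2 + 2*c + 1)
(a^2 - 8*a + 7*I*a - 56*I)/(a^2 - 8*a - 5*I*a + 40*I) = (a + 7*I)/(a - 5*I)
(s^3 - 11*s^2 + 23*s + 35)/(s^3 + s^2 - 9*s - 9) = (s^2 - 12*s + 35)/(s^2 - 9)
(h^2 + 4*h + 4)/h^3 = (h^2 + 4*h + 4)/h^3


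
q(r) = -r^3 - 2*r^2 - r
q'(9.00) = -280.00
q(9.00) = -900.00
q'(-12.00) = -385.00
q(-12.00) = 1452.00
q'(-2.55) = -10.31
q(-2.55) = 6.13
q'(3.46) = -50.75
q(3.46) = -68.82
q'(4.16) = -69.56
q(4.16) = -110.76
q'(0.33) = -2.65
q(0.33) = -0.58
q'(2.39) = -27.70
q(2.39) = -27.47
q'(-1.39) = -1.24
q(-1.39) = 0.21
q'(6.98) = -175.08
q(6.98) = -444.49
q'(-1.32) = -0.95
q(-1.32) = 0.14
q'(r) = -3*r^2 - 4*r - 1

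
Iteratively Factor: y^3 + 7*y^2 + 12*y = (y + 3)*(y^2 + 4*y) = y*(y + 3)*(y + 4)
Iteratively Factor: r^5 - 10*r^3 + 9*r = (r - 1)*(r^4 + r^3 - 9*r^2 - 9*r) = (r - 1)*(r + 3)*(r^3 - 2*r^2 - 3*r) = r*(r - 1)*(r + 3)*(r^2 - 2*r - 3) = r*(r - 1)*(r + 1)*(r + 3)*(r - 3)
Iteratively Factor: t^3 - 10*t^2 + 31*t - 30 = (t - 3)*(t^2 - 7*t + 10) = (t - 3)*(t - 2)*(t - 5)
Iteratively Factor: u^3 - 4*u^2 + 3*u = (u - 3)*(u^2 - u) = u*(u - 3)*(u - 1)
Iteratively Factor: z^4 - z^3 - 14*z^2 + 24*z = (z + 4)*(z^3 - 5*z^2 + 6*z) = (z - 2)*(z + 4)*(z^2 - 3*z) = z*(z - 2)*(z + 4)*(z - 3)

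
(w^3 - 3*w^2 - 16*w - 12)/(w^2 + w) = w - 4 - 12/w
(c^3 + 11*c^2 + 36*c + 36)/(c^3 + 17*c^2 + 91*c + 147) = (c^2 + 8*c + 12)/(c^2 + 14*c + 49)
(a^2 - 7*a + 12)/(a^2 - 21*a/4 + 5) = 4*(a - 3)/(4*a - 5)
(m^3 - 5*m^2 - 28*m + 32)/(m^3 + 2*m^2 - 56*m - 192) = (m - 1)/(m + 6)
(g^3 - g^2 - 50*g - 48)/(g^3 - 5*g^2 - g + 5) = (g^2 - 2*g - 48)/(g^2 - 6*g + 5)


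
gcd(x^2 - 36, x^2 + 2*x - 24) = x + 6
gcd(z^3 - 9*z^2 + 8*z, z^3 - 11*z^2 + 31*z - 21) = z - 1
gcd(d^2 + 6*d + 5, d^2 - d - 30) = d + 5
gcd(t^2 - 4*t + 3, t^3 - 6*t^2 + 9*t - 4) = t - 1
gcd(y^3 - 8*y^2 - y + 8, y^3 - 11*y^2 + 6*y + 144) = y - 8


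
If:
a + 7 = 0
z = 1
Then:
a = -7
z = 1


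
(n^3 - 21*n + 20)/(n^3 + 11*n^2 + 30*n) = (n^2 - 5*n + 4)/(n*(n + 6))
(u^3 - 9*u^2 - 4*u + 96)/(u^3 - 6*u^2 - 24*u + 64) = (u^2 - u - 12)/(u^2 + 2*u - 8)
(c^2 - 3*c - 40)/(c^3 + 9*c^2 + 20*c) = (c - 8)/(c*(c + 4))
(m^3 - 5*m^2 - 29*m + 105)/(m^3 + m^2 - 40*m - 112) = (m^2 + 2*m - 15)/(m^2 + 8*m + 16)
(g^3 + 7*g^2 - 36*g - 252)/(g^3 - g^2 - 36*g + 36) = (g + 7)/(g - 1)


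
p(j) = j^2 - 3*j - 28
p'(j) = 2*j - 3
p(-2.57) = -13.69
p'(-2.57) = -8.14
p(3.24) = -27.22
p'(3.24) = 3.48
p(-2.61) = -13.36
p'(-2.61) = -8.22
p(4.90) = -18.69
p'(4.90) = 6.80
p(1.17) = -30.14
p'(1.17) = -0.66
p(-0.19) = -27.39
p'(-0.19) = -3.38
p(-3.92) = -0.87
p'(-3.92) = -10.84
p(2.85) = -28.43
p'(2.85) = 2.70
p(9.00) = 26.00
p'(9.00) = 15.00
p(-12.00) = 152.00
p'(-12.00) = -27.00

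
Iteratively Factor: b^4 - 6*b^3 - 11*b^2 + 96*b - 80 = (b - 5)*(b^3 - b^2 - 16*b + 16) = (b - 5)*(b + 4)*(b^2 - 5*b + 4) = (b - 5)*(b - 4)*(b + 4)*(b - 1)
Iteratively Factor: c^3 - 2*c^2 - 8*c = (c)*(c^2 - 2*c - 8) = c*(c + 2)*(c - 4)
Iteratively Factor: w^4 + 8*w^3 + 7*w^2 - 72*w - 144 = (w + 4)*(w^3 + 4*w^2 - 9*w - 36) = (w - 3)*(w + 4)*(w^2 + 7*w + 12) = (w - 3)*(w + 3)*(w + 4)*(w + 4)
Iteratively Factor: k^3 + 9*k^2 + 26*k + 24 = (k + 4)*(k^2 + 5*k + 6) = (k + 3)*(k + 4)*(k + 2)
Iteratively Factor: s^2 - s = (s - 1)*(s)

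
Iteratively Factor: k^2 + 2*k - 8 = (k - 2)*(k + 4)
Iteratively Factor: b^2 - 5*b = (b - 5)*(b)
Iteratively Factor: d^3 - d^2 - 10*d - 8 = (d + 1)*(d^2 - 2*d - 8) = (d + 1)*(d + 2)*(d - 4)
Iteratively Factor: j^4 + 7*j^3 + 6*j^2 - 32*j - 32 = (j + 1)*(j^3 + 6*j^2 - 32) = (j + 1)*(j + 4)*(j^2 + 2*j - 8) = (j - 2)*(j + 1)*(j + 4)*(j + 4)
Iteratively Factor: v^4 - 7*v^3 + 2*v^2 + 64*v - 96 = (v - 4)*(v^3 - 3*v^2 - 10*v + 24) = (v - 4)*(v + 3)*(v^2 - 6*v + 8) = (v - 4)*(v - 2)*(v + 3)*(v - 4)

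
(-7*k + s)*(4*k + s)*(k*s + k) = -28*k^3*s - 28*k^3 - 3*k^2*s^2 - 3*k^2*s + k*s^3 + k*s^2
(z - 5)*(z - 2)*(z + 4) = z^3 - 3*z^2 - 18*z + 40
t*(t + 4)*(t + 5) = t^3 + 9*t^2 + 20*t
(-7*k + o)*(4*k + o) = -28*k^2 - 3*k*o + o^2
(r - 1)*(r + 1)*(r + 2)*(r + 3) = r^4 + 5*r^3 + 5*r^2 - 5*r - 6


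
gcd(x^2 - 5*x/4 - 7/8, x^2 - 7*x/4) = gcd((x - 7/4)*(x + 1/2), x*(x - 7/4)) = x - 7/4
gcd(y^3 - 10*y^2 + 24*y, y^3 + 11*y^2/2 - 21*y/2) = y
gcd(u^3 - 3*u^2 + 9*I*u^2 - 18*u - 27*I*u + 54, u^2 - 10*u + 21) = u - 3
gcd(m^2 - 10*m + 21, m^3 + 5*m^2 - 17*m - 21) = m - 3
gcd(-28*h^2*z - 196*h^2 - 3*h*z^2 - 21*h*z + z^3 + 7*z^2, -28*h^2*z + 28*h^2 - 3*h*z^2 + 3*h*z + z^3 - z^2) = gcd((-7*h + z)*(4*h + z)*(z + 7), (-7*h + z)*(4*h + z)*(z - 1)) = -28*h^2 - 3*h*z + z^2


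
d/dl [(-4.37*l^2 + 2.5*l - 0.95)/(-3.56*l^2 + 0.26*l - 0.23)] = (7.7638*l^2 - 4.7538*l - 0.328)/(12.6736*l^4 - 1.8512*l^3 + 1.7052*l^2 - 0.1196*l + 0.0529)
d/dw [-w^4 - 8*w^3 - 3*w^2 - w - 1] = -4*w^3 - 24*w^2 - 6*w - 1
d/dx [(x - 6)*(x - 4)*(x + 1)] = 3*x^2 - 18*x + 14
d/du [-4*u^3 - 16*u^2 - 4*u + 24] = -12*u^2 - 32*u - 4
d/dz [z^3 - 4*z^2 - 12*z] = 3*z^2 - 8*z - 12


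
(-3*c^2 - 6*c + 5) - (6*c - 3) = -3*c^2 - 12*c + 8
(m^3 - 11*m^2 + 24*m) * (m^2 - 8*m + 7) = m^5 - 19*m^4 + 119*m^3 - 269*m^2 + 168*m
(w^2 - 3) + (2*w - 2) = w^2 + 2*w - 5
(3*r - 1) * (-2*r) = -6*r^2 + 2*r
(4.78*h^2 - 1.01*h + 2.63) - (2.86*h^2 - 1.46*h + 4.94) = 1.92*h^2 + 0.45*h - 2.31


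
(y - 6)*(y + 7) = y^2 + y - 42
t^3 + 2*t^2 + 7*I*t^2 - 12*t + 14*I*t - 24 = (t + 2)*(t + 3*I)*(t + 4*I)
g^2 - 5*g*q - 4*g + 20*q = (g - 4)*(g - 5*q)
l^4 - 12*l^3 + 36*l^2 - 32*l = l*(l - 8)*(l - 2)^2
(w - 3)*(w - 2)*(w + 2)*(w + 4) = w^4 + w^3 - 16*w^2 - 4*w + 48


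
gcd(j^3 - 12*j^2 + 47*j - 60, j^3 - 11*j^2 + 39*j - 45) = j^2 - 8*j + 15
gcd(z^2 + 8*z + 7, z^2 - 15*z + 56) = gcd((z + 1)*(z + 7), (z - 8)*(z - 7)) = 1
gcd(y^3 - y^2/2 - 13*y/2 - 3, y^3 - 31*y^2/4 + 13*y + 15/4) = y - 3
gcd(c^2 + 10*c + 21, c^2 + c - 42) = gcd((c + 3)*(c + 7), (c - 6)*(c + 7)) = c + 7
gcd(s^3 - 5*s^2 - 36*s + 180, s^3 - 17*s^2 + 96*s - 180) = s^2 - 11*s + 30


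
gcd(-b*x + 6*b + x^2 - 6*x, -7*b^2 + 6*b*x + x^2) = -b + x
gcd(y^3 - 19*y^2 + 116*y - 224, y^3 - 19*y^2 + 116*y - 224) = y^3 - 19*y^2 + 116*y - 224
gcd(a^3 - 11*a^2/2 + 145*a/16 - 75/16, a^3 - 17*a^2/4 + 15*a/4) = a^2 - 17*a/4 + 15/4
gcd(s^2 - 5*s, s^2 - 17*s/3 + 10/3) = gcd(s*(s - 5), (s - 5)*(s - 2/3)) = s - 5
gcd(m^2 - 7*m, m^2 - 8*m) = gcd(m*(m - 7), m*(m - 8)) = m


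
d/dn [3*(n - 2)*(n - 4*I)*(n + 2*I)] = 9*n^2 + 12*n*(-1 - I) + 24 + 12*I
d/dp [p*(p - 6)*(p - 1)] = 3*p^2 - 14*p + 6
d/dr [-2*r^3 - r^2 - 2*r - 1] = -6*r^2 - 2*r - 2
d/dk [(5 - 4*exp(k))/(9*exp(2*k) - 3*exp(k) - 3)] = (4*exp(2*k) - 10*exp(k) + 3)*exp(k)/(9*exp(4*k) - 6*exp(3*k) - 5*exp(2*k) + 2*exp(k) + 1)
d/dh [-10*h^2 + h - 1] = 1 - 20*h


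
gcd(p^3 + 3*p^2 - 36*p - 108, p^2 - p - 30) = p - 6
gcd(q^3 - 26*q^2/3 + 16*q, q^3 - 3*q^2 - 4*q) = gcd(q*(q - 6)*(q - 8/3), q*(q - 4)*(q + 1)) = q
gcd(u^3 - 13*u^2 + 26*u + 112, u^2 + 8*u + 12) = u + 2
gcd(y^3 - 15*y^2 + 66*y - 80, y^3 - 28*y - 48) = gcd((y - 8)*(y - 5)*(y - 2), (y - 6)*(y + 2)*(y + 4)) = 1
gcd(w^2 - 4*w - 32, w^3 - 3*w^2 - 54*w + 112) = w - 8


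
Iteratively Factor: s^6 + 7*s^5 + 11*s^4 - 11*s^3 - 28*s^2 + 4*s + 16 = (s + 4)*(s^5 + 3*s^4 - s^3 - 7*s^2 + 4) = (s + 2)*(s + 4)*(s^4 + s^3 - 3*s^2 - s + 2) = (s + 2)^2*(s + 4)*(s^3 - s^2 - s + 1) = (s - 1)*(s + 2)^2*(s + 4)*(s^2 - 1) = (s - 1)^2*(s + 2)^2*(s + 4)*(s + 1)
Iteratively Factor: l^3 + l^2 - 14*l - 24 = (l + 3)*(l^2 - 2*l - 8) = (l - 4)*(l + 3)*(l + 2)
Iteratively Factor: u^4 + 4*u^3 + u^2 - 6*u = (u)*(u^3 + 4*u^2 + u - 6) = u*(u + 2)*(u^2 + 2*u - 3) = u*(u - 1)*(u + 2)*(u + 3)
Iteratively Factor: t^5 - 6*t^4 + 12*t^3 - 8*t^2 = (t - 2)*(t^4 - 4*t^3 + 4*t^2) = t*(t - 2)*(t^3 - 4*t^2 + 4*t) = t^2*(t - 2)*(t^2 - 4*t + 4) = t^2*(t - 2)^2*(t - 2)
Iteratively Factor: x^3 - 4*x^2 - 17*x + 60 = (x - 5)*(x^2 + x - 12) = (x - 5)*(x + 4)*(x - 3)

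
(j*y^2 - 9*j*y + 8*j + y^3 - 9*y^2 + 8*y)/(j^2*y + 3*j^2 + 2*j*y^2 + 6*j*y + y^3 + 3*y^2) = (y^2 - 9*y + 8)/(j*y + 3*j + y^2 + 3*y)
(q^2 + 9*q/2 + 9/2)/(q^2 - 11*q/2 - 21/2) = (q + 3)/(q - 7)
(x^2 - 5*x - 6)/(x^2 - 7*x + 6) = (x + 1)/(x - 1)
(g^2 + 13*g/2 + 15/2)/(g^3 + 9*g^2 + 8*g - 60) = (g + 3/2)/(g^2 + 4*g - 12)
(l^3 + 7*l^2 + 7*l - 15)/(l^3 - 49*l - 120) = (l - 1)/(l - 8)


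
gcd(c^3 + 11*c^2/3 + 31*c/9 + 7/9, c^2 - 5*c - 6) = c + 1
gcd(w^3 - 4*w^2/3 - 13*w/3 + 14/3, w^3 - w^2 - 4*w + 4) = w^2 + w - 2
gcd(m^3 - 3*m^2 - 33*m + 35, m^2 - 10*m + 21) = m - 7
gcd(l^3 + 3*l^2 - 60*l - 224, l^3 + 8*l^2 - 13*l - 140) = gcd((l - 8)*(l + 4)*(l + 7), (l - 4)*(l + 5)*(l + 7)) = l + 7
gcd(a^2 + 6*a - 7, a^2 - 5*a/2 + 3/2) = a - 1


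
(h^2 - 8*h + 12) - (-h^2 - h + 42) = 2*h^2 - 7*h - 30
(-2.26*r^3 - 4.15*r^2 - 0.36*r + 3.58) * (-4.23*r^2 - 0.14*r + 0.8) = 9.5598*r^5 + 17.8709*r^4 + 0.2958*r^3 - 18.413*r^2 - 0.7892*r + 2.864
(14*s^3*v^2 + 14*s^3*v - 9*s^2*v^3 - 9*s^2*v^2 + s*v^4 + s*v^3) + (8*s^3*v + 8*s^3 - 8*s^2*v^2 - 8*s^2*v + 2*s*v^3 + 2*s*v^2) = 14*s^3*v^2 + 22*s^3*v + 8*s^3 - 9*s^2*v^3 - 17*s^2*v^2 - 8*s^2*v + s*v^4 + 3*s*v^3 + 2*s*v^2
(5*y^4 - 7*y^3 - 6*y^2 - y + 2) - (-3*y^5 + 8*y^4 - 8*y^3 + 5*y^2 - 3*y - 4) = 3*y^5 - 3*y^4 + y^3 - 11*y^2 + 2*y + 6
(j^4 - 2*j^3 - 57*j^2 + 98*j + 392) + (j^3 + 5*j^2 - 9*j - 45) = j^4 - j^3 - 52*j^2 + 89*j + 347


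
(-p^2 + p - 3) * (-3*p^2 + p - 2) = 3*p^4 - 4*p^3 + 12*p^2 - 5*p + 6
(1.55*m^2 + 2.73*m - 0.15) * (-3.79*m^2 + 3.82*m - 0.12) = -5.8745*m^4 - 4.4257*m^3 + 10.8111*m^2 - 0.9006*m + 0.018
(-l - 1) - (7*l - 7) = 6 - 8*l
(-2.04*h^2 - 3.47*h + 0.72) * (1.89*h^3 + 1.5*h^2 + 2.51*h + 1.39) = -3.8556*h^5 - 9.6183*h^4 - 8.9646*h^3 - 10.4653*h^2 - 3.0161*h + 1.0008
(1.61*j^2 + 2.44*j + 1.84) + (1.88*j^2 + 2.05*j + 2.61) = 3.49*j^2 + 4.49*j + 4.45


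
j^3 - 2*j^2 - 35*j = j*(j - 7)*(j + 5)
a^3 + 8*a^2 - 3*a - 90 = (a - 3)*(a + 5)*(a + 6)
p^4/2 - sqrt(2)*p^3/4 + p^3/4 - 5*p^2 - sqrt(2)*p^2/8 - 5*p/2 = p*(p/2 + sqrt(2))*(p + 1/2)*(p - 5*sqrt(2)/2)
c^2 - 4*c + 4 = (c - 2)^2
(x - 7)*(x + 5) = x^2 - 2*x - 35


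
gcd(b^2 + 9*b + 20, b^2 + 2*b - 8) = b + 4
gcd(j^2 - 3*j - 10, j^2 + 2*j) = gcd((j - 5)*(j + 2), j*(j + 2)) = j + 2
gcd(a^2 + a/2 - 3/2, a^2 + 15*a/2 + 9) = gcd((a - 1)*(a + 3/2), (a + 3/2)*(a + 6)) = a + 3/2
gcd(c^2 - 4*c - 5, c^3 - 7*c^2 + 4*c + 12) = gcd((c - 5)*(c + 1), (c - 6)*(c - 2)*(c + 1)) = c + 1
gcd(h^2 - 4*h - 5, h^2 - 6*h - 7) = h + 1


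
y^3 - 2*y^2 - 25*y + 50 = (y - 5)*(y - 2)*(y + 5)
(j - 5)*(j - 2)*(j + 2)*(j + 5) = j^4 - 29*j^2 + 100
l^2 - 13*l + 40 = (l - 8)*(l - 5)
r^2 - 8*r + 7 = (r - 7)*(r - 1)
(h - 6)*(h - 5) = h^2 - 11*h + 30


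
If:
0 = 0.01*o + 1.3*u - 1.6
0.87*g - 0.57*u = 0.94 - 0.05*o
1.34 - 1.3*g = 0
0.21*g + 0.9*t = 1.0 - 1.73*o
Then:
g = 1.03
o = 13.69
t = -25.45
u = 1.13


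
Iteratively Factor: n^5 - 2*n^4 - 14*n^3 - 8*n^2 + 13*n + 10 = (n - 1)*(n^4 - n^3 - 15*n^2 - 23*n - 10) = (n - 5)*(n - 1)*(n^3 + 4*n^2 + 5*n + 2) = (n - 5)*(n - 1)*(n + 1)*(n^2 + 3*n + 2) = (n - 5)*(n - 1)*(n + 1)*(n + 2)*(n + 1)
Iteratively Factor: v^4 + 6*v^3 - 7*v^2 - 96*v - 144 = (v - 4)*(v^3 + 10*v^2 + 33*v + 36) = (v - 4)*(v + 3)*(v^2 + 7*v + 12) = (v - 4)*(v + 3)^2*(v + 4)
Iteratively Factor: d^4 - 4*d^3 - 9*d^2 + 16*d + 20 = (d + 2)*(d^3 - 6*d^2 + 3*d + 10) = (d + 1)*(d + 2)*(d^2 - 7*d + 10) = (d - 2)*(d + 1)*(d + 2)*(d - 5)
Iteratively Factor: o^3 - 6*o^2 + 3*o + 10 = (o - 2)*(o^2 - 4*o - 5) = (o - 2)*(o + 1)*(o - 5)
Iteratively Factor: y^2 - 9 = (y - 3)*(y + 3)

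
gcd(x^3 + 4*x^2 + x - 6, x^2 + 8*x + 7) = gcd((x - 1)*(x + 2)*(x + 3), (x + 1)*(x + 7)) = 1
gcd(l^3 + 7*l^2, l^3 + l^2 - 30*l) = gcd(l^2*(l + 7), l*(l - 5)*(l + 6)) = l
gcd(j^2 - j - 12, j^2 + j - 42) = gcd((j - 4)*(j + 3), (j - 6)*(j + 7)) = 1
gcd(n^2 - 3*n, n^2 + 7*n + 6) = 1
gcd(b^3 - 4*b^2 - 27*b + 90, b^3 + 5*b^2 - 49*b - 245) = b + 5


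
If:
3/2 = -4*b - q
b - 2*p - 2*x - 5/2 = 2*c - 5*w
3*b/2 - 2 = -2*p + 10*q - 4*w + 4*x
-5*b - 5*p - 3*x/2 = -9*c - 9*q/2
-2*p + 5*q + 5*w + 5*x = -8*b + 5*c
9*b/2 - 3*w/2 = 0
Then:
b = -2953/18095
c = -13099/18095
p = -139883/72380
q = -30661/36190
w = -8859/18095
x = 261/2585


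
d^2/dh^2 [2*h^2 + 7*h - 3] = 4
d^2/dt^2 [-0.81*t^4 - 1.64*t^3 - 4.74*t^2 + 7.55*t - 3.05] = -9.72*t^2 - 9.84*t - 9.48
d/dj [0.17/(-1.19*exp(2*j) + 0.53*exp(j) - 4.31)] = (0.4046*exp(j) - 0.0901)*exp(j)/(1.19*exp(2*j) - 0.53*exp(j) + 4.31)^2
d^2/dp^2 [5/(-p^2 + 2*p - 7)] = 10*(p^2 - 2*p - 4*(p - 1)^2 + 7)/(p^2 - 2*p + 7)^3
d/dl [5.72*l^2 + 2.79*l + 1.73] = 11.44*l + 2.79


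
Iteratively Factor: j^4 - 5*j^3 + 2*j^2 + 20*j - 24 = (j + 2)*(j^3 - 7*j^2 + 16*j - 12) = (j - 3)*(j + 2)*(j^2 - 4*j + 4) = (j - 3)*(j - 2)*(j + 2)*(j - 2)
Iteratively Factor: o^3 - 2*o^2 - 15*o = (o)*(o^2 - 2*o - 15) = o*(o - 5)*(o + 3)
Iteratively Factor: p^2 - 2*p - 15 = (p + 3)*(p - 5)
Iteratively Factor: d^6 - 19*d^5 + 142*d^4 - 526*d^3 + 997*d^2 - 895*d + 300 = (d - 1)*(d^5 - 18*d^4 + 124*d^3 - 402*d^2 + 595*d - 300) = (d - 5)*(d - 1)*(d^4 - 13*d^3 + 59*d^2 - 107*d + 60) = (d - 5)^2*(d - 1)*(d^3 - 8*d^2 + 19*d - 12) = (d - 5)^2*(d - 4)*(d - 1)*(d^2 - 4*d + 3) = (d - 5)^2*(d - 4)*(d - 1)^2*(d - 3)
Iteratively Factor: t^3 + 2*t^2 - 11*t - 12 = (t - 3)*(t^2 + 5*t + 4) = (t - 3)*(t + 1)*(t + 4)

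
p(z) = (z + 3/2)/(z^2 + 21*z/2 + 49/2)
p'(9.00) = 0.00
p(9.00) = 0.05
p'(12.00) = 0.00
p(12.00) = 0.05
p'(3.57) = -0.00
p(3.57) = 0.07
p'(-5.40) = -0.46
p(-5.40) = 1.28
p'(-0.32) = 0.02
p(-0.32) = 0.06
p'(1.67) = 0.00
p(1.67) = 0.07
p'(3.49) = -0.00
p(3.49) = 0.07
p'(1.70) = 0.00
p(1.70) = 0.07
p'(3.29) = -0.00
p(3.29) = 0.07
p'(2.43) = -0.00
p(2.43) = 0.07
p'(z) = (-2*z - 21/2)*(z + 3/2)/(z^2 + 21*z/2 + 49/2)^2 + 1/(z^2 + 21*z/2 + 49/2)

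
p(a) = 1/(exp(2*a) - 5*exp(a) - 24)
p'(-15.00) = 0.00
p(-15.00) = -0.04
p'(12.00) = 0.00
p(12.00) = 0.00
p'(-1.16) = 0.00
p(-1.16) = -0.04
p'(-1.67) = 0.00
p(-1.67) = -0.04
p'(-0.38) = 0.00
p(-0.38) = -0.04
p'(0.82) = 0.00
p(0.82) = -0.03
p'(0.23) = 0.00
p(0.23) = -0.03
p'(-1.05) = 0.00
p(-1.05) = -0.04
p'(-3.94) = 0.00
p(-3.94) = -0.04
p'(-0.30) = 0.00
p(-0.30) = -0.04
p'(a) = (-2*exp(2*a) + 5*exp(a))/(exp(2*a) - 5*exp(a) - 24)^2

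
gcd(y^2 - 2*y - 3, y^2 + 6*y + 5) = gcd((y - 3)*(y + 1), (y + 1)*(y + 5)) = y + 1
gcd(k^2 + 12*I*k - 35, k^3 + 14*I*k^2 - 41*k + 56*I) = k + 7*I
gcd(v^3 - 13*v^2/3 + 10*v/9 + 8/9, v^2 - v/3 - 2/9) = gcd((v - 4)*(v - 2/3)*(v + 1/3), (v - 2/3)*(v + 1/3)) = v^2 - v/3 - 2/9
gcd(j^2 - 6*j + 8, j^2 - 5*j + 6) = j - 2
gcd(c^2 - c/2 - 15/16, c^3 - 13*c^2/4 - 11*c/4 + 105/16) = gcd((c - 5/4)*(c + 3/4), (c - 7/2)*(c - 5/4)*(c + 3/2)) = c - 5/4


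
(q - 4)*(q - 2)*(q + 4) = q^3 - 2*q^2 - 16*q + 32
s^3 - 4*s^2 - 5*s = s*(s - 5)*(s + 1)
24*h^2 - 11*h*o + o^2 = (-8*h + o)*(-3*h + o)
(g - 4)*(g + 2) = g^2 - 2*g - 8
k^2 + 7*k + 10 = (k + 2)*(k + 5)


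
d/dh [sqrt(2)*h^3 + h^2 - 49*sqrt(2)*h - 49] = 3*sqrt(2)*h^2 + 2*h - 49*sqrt(2)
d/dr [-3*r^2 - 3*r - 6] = -6*r - 3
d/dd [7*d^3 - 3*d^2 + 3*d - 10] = 21*d^2 - 6*d + 3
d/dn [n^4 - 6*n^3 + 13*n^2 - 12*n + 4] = 4*n^3 - 18*n^2 + 26*n - 12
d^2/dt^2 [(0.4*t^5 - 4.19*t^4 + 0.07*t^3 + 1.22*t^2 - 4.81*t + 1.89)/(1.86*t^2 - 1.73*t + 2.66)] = (8.30304*t^7 - 49.585368*t^6 + 130.884132*t^5 - 254.84577*t^4 + 339.405894*t^3 - 354.678492*t^2 + 109.269636*t - 34.393618)/(6.434856*t^6 - 17.955324*t^5 + 44.30799*t^4 - 56.533805*t^3 + 63.36519*t^2 - 36.722364*t + 18.821096)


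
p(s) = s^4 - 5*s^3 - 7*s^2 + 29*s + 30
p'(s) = 4*s^3 - 15*s^2 - 14*s + 29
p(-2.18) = 7.90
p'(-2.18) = -53.21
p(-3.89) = 334.57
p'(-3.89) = -378.98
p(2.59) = 16.28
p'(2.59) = -38.39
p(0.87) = 47.21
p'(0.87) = 8.10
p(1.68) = 43.22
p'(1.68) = -17.89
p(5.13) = 12.10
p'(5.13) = 102.45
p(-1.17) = -3.63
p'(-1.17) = 18.44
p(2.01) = 35.73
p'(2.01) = -27.26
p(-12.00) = 28050.00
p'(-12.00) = -8875.00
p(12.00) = 11466.00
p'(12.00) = 4613.00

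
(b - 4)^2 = b^2 - 8*b + 16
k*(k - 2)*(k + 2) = k^3 - 4*k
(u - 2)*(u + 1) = u^2 - u - 2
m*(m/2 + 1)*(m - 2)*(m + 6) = m^4/2 + 3*m^3 - 2*m^2 - 12*m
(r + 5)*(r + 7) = r^2 + 12*r + 35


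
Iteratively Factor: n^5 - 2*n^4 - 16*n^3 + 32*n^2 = (n + 4)*(n^4 - 6*n^3 + 8*n^2) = (n - 4)*(n + 4)*(n^3 - 2*n^2) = n*(n - 4)*(n + 4)*(n^2 - 2*n) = n*(n - 4)*(n - 2)*(n + 4)*(n)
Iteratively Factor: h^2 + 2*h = (h)*(h + 2)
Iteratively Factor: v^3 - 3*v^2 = (v - 3)*(v^2) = v*(v - 3)*(v)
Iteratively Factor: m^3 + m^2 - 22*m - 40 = (m + 4)*(m^2 - 3*m - 10) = (m + 2)*(m + 4)*(m - 5)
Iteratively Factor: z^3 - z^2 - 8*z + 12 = (z - 2)*(z^2 + z - 6) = (z - 2)*(z + 3)*(z - 2)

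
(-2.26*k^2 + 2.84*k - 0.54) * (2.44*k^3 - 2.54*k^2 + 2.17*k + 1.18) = -5.5144*k^5 + 12.67*k^4 - 13.4354*k^3 + 4.8676*k^2 + 2.1794*k - 0.6372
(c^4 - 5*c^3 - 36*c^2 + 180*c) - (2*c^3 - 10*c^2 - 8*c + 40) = c^4 - 7*c^3 - 26*c^2 + 188*c - 40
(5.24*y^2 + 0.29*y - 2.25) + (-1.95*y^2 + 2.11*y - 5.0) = 3.29*y^2 + 2.4*y - 7.25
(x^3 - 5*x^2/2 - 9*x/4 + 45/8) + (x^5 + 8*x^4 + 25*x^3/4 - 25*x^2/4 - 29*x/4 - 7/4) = x^5 + 8*x^4 + 29*x^3/4 - 35*x^2/4 - 19*x/2 + 31/8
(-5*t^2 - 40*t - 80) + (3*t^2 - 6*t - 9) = -2*t^2 - 46*t - 89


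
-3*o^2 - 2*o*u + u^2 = (-3*o + u)*(o + u)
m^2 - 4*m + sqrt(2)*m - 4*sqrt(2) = (m - 4)*(m + sqrt(2))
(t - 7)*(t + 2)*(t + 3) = t^3 - 2*t^2 - 29*t - 42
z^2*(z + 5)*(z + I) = z^4 + 5*z^3 + I*z^3 + 5*I*z^2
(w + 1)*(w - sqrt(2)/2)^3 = w^4 - 3*sqrt(2)*w^3/2 + w^3 - 3*sqrt(2)*w^2/2 + 3*w^2/2 - sqrt(2)*w/4 + 3*w/2 - sqrt(2)/4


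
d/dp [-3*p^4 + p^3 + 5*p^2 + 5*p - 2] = -12*p^3 + 3*p^2 + 10*p + 5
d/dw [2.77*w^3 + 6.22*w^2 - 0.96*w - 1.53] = 8.31*w^2 + 12.44*w - 0.96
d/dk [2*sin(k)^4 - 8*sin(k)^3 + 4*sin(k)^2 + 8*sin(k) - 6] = 8*(sin(k)^3 - 3*sin(k)^2 + sin(k) + 1)*cos(k)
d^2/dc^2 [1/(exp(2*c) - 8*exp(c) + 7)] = 4*((2 - exp(c))*(exp(2*c) - 8*exp(c) + 7) + 2*(exp(c) - 4)^2*exp(c))*exp(c)/(exp(2*c) - 8*exp(c) + 7)^3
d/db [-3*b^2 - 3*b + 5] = -6*b - 3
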